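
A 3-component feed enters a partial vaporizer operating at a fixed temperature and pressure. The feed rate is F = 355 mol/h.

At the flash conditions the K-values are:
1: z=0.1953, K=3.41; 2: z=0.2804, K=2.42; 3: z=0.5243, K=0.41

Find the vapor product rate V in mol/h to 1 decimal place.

V = 180.9 mol/h

Material balance + equilibrium reduce to Σ zᵢ(Kᵢ−1)/(1+β(Kᵢ−1)) = 0.
g(0) = ΣzᵢKᵢ − 1 = 0.5595 and g(1) = 1 − Σzᵢ/Kᵢ = -0.4519, so a root lies in (0, 1).
Newton iteration, β⁰ = 0.5:
  β = 0.5000: g = 0.00753, g' = -0.7939 → β = 0.5095
Converged at β = 0.5095.
Then V = β·F = 0.5095·355 = 180.9 mol/h and L = F − V = 174.1 mol/h.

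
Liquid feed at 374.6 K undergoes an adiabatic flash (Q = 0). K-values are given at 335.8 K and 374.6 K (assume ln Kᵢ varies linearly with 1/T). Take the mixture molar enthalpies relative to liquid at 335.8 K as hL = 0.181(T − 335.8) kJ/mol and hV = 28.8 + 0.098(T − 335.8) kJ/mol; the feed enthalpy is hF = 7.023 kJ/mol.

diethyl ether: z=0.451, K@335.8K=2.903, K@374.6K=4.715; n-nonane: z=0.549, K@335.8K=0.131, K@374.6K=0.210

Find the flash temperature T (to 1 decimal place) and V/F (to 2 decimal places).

Adiabatic flash: solve Rachford–Rice at each trial T, then check hF = ψ·hV(T) + (1−ψ)·hL(T).
  T = 335.8 K: K = (2.903, 0.131), RR gives ψ = 0.230, H_out = 6.638 kJ/mol
  T = 374.6 K: K = (4.715, 0.210), RR gives ψ = 0.423, H_out = 17.846 kJ/mol
  T = 355.2 K: K = (3.749, 0.168), RR gives ψ = 0.342, H_out = 12.820 kJ/mol
  T = 345.5 K: K = (3.311, 0.149), RR gives ψ = 0.292, H_out = 9.939 kJ/mol
  T = 340.6 K: K = (3.101, 0.140), RR gives ψ = 0.263, H_out = 8.336 kJ/mol
  T = 338.2 K: K = (3.001, 0.135), RR gives ψ = 0.247, H_out = 7.505 kJ/mol
Linear interpolation between T = 335.8 (H_out = 6.638) and T = 338.2 (H_out = 7.505) on hF = 7.023 gives T ≈ 336.9 K, at which ψ = 0.24.

T = 336.9 K, V/F = 0.24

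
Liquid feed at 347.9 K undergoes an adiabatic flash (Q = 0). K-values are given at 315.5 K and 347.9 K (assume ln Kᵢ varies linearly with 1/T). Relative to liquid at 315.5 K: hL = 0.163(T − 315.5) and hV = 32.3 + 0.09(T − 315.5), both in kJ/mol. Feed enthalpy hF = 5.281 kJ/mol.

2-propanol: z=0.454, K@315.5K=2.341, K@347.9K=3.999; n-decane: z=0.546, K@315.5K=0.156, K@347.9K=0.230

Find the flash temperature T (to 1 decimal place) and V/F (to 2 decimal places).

T = 317.3 K, V/F = 0.16

Adiabatic flash: solve Rachford–Rice at each trial T, then check hF = ψ·hV(T) + (1−ψ)·hL(T).
  T = 315.5 K: K = (2.341, 0.156), RR gives ψ = 0.131, H_out = 4.223 kJ/mol
  T = 347.9 K: K = (3.999, 0.230), RR gives ψ = 0.408, H_out = 17.481 kJ/mol
  T = 331.7 K: K = (3.100, 0.191), RR gives ψ = 0.301, H_out = 12.017 kJ/mol
  T = 323.6 K: K = (2.703, 0.173), RR gives ψ = 0.229, H_out = 8.567 kJ/mol
  T = 319.6 K: K = (2.520, 0.165), RR gives ψ = 0.184, H_out = 6.565 kJ/mol
  T = 317.6 K: K = (2.432, 0.160), RR gives ψ = 0.159, H_out = 5.465 kJ/mol
Linear interpolation between T = 315.5 (H_out = 4.223) and T = 317.6 (H_out = 5.465) on hF = 5.281 gives T ≈ 317.3 K, at which ψ = 0.16.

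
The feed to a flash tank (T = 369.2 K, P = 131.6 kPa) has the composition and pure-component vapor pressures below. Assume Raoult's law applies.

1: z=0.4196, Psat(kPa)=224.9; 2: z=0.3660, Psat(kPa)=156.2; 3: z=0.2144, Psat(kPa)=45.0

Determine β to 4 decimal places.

β = 0.6946

Raoult's law: Kᵢ = Pᵢˢᵃᵗ/P = Pᵢˢᵃᵗ/131.6.
  K_1 = 224.9/131.6 = 1.708967, K_2 = 156.2/131.6 = 1.186930, K_3 = 45.0/131.6 = 0.341945
Rachford–Rice: g(β) = Σ zᵢ(Kᵢ−1)/(1+β(Kᵢ−1)) = 0.
Feasibility: ΣzᵢKᵢ = 1.2248, Σzᵢ/Kᵢ = 1.1809 — both > 1, two phases present.
Newton–Raphson from β = 0.5:
  β = 0.5000: g = 0.07192, g' = -0.3319 → β = 0.7167
  β = 0.7167: g = -0.00944, g' = -0.4352 → β = 0.6950
  β = 0.6950: g = -0.00017, g' = -0.4200 → β = 0.6946
Converged at β = 0.6946.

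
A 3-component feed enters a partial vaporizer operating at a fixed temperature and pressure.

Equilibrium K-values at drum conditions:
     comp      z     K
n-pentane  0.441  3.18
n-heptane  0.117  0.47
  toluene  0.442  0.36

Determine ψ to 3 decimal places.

Material balance + equilibrium reduce to Σ zᵢ(Kᵢ−1)/(1+ψ(Kᵢ−1)) = 0.
g(0) = ΣzᵢKᵢ − 1 = 0.616 and g(1) = 1 − Σzᵢ/Kᵢ = -0.615, so a root lies in (0, 1).
Newton–Raphson from ψ = 0.46:
  ψ = 0.460: g = -0.0029, g' = -0.944 → ψ = 0.457
Converged at ψ = 0.457.

ψ = 0.457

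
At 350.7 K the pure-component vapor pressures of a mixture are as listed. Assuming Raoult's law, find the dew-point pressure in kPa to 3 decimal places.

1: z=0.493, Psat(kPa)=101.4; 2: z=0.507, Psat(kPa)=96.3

Pdew = 98.749 kPa

At the dew point ψ → 1, so Σzᵢ/Kᵢ = 1 with Kᵢ = Pᵢˢᵃᵗ/P ⇒ 1/P = Σzᵢ/Pᵢˢᵃᵗ.
1/P = 0.493/101.4 + 0.507/96.3 = 0.010127 ⇒ P = 98.749 kPa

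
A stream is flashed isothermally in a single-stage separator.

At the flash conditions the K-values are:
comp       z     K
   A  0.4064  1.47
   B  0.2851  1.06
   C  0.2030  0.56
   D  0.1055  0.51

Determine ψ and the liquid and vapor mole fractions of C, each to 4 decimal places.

Material balance + equilibrium reduce to Σ zᵢ(Kᵢ−1)/(1+ψ(Kᵢ−1)) = 0.
g(0) = ΣzᵢKᵢ − 1 = 0.0671 and g(1) = 1 − Σzᵢ/Kᵢ = -0.1148, so a root lies in (0, 1).
Newton–Raphson from ψ = 0.52:
  ψ = 0.5200: g = -0.01511, g' = -0.1706 → ψ = 0.4315
  ψ = 0.4315: g = -0.00033, g' = -0.1636 → ψ = 0.4295
Converged at ψ = 0.4295.
Compositions from xᵢ = zᵢ/(1+ψ(Kᵢ−1)), yᵢ = Kᵢxᵢ:
  A: x = 0.3381, y = 0.4971
  B: x = 0.2779, y = 0.2946
  C: x = 0.2503, y = 0.1402
  D: x = 0.1336, y = 0.0681

ψ = 0.4295, x_C = 0.2503, y_C = 0.1402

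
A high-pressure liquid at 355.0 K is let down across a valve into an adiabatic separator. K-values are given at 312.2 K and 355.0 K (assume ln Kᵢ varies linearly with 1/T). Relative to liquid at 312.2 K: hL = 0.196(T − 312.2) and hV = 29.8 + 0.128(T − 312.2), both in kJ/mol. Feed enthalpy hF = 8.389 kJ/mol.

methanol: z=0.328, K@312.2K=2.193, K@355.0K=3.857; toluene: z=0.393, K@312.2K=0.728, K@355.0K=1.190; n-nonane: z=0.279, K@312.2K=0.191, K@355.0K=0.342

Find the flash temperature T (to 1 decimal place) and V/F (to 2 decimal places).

Adiabatic flash: solve Rachford–Rice at each trial T, then check hF = ψ·hV(T) + (1−ψ)·hL(T).
  T = 312.2 K: K = (2.193, 0.728, 0.191), RR gives ψ = 0.091, H_out = 2.699 kJ/mol
  T = 355.0 K: K = (3.857, 1.190, 0.342), RR gives ψ = 0.751, H_out = 28.595 kJ/mol
  T = 333.6 K: K = (2.961, 0.946, 0.260), RR gives ψ = 0.465, H_out = 17.375 kJ/mol
  T = 322.9 K: K = (2.561, 0.833, 0.224), RR gives ψ = 0.296, H_out = 10.716 kJ/mol
  T = 317.5 K: K = (2.371, 0.779, 0.207), RR gives ψ = 0.199, H_out = 6.894 kJ/mol
  T = 320.2 K: K = (2.465, 0.806, 0.216), RR gives ψ = 0.249, H_out = 8.854 kJ/mol
  T = 318.9 K: K = (2.420, 0.793, 0.211), RR gives ψ = 0.225, H_out = 7.923 kJ/mol
  T = 319.5 K: K = (2.441, 0.799, 0.213), RR gives ψ = 0.236, H_out = 8.356 kJ/mol
Linear interpolation between T = 319.5 (H_out = 8.356) and T = 320.2 (H_out = 8.854) on hF = 8.389 gives T ≈ 319.5 K, at which ψ = 0.24.

T = 319.5 K, V/F = 0.24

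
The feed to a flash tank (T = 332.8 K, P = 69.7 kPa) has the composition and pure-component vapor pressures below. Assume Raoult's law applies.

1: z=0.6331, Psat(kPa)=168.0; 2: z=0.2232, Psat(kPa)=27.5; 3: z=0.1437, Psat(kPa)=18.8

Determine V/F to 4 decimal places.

Raoult's law: Kᵢ = Pᵢˢᵃᵗ/P = Pᵢˢᵃᵗ/69.7.
  K_1 = 168.0/69.7 = 2.410330, K_2 = 27.5/69.7 = 0.394548, K_3 = 18.8/69.7 = 0.269727
Material balance + equilibrium reduce to Σ zᵢ(Kᵢ−1)/(1+V/F(Kᵢ−1)) = 0.
Feasibility: ΣzᵢKᵢ = 1.6528, Σzᵢ/Kᵢ = 1.3611 — both > 1, two phases present.
Newton–Raphson from V/F = 0.5:
  V/F = 0.5000: g = 0.16453, g' = -0.7915 → V/F = 0.7079
  V/F = 0.7079: g = -0.00692, g' = -0.8943 → V/F = 0.7001
Converged at V/F = 0.7001.

V/F = 0.7001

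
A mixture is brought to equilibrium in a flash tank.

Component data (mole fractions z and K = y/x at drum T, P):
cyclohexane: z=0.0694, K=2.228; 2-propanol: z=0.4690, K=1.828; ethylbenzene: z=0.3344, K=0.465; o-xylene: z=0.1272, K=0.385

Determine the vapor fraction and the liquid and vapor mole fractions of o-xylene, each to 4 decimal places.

Rachford–Rice: g(ψ) = Σ zᵢ(Kᵢ−1)/(1+ψ(Kᵢ−1)) = 0.
g(0) = ΣzᵢKᵢ − 1 = 0.2164 and g(1) = 1 − Σzᵢ/Kᵢ = -0.3372, so a root lies in (0, 1).
Newton iteration, ψ⁰ = 0.64:
  ψ = 0.6400: g = -0.09952, g' = -0.5224 → ψ = 0.4495
  ψ = 0.4495: g = -0.00574, g' = -0.4720 → ψ = 0.4373
Converged at ψ = 0.4373.
Compositions from xᵢ = zᵢ/(1+ψ(Kᵢ−1)), yᵢ = Kᵢxᵢ:
  cyclohexane: x = 0.0452, y = 0.1006
  2-propanol: x = 0.3443, y = 0.6294
  ethylbenzene: x = 0.4365, y = 0.2030
  o-xylene: x = 0.1740, y = 0.0670

ψ = 0.4373, x_o-xylene = 0.1740, y_o-xylene = 0.0670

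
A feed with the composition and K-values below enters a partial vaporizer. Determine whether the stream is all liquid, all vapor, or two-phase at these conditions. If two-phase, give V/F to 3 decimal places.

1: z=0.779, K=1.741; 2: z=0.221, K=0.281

ΣzᵢKᵢ = 1.418; Σzᵢ/Kᵢ = 1.234.
Both exceed 1, so a two-phase solution exists.
Let ψ = V/F and solve Σ zᵢ(Kᵢ−1)/(1+ψ(Kᵢ−1)) = 0.
Newton iteration, ψ⁰ = 0.48:
  ψ = 0.480: g = 0.1832, g' = -0.499 → ψ = 0.847
  ψ = 0.847: g = -0.0517, g' = -0.909 → ψ = 0.790
  ψ = 0.790: g = -0.0038, g' = -0.783 → ψ = 0.785
Converged at ψ = 0.785.

two-phase, V/F = 0.785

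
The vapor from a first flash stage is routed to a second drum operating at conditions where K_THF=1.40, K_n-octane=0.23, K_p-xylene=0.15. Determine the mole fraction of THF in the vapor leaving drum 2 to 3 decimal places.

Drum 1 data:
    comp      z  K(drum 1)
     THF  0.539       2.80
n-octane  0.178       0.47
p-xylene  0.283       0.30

Drum 1:
Material balance + equilibrium reduce to Σ zᵢ(Kᵢ−1)/(1+ψ₁(Kᵢ−1)) = 0.
Feasibility: ΣzᵢKᵢ = 1.678, Σzᵢ/Kᵢ = 1.515 — both > 1, two phases present.
Newton iteration, ψ₁⁰ = 0.5:
  ψ₁ = 0.500: g = 0.0775, g' = -0.905 → ψ₁ = 0.586
  ψ₁ = 0.586: g = -0.0003, g' = -0.917 → ψ₁ = 0.585
Converged at ψ₁ = 0.585.
Drum-1 compositions:
  THF: x = 0.262, y = 0.735
  n-octane: x = 0.258, y = 0.121
  p-xylene: x = 0.479, y = 0.144
Drum-2 feed = drum-1 vapor: z₂ = (0.7349, 0.1213, 0.1438).
Drum 2:
Material balance + equilibrium reduce to Σ zᵢ(Kᵢ−1)/(1+ψ₂(Kᵢ−1)) = 0.
Feasibility: ΣzᵢKᵢ = 1.078, Σzᵢ/Kᵢ = 2.011 — both > 1, two phases present.
Newton–Raphson from ψ₂ = 0.5:
  ψ₂ = 0.500: g = -0.1195, g' = -0.586 → ψ₂ = 0.296
  ψ₂ = 0.296: g = -0.0215, g' = -0.400 → ψ₂ = 0.242
  ψ₂ = 0.242: g = -0.0008, g' = -0.371 → ψ₂ = 0.240
Converged at ψ₂ = 0.240.
  THF: x = 0.670, y = 0.939
  n-octane: x = 0.149, y = 0.034
  p-xylene: x = 0.181, y = 0.027

y_THF (drum 2) = 0.939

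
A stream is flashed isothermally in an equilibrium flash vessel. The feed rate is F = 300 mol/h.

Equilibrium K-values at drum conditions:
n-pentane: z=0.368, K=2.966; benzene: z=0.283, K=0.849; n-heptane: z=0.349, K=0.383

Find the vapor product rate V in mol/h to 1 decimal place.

V = 153.4 mol/h

Rachford–Rice: g(ψ) = Σ zᵢ(Kᵢ−1)/(1+ψ(Kᵢ−1)) = 0.
Check two-phase: ΣzᵢKᵢ = 1.465 > 1 and Σzᵢ/Kᵢ = 1.369 > 1, so g(0) = 0.465 > 0 and g(1) = -0.369 < 0.
Newton iteration, ψ⁰ = 0.38:
  ψ = 0.380: g = 0.0875, g' = -0.700 → ψ = 0.505
  ψ = 0.505: g = 0.0040, g' = -0.646 → ψ = 0.511
Converged at ψ = 0.511.
Then V = ψ·F = 0.5112·300 = 153.4 mol/h and L = F − V = 146.6 mol/h.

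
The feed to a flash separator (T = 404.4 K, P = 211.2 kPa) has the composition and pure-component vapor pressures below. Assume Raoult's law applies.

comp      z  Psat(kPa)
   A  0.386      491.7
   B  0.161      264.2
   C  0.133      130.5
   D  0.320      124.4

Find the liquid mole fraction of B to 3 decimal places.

Raoult's law: Kᵢ = Pᵢˢᵃᵗ/P = Pᵢˢᵃᵗ/211.2.
  K_A = 491.7/211.2 = 2.32812, K_B = 264.2/211.2 = 1.25095, K_C = 130.5/211.2 = 0.61790, K_D = 124.4/211.2 = 0.58902
Rachford–Rice: g(ψ) = Σ zᵢ(Kᵢ−1)/(1+ψ(Kᵢ−1)) = 0.
g(0) = ΣzᵢKᵢ − 1 = 0.371 and g(1) = 1 − Σzᵢ/Kᵢ = -0.053, so a root lies in (0, 1).
Newton iteration, ψ⁰ = 0.35:
  ψ = 0.350: g = 0.1748, g' = -0.425 → ψ = 0.761
  ψ = 0.761: g = 0.0259, g' = -0.329 → ψ = 0.840
Converged at ψ = 0.840.
Compositions from xᵢ = zᵢ/(1+ψ(Kᵢ−1)), yᵢ = Kᵢxᵢ:
  A: x = 0.182, y = 0.425
  B: x = 0.133, y = 0.166
  C: x = 0.196, y = 0.121
  D: x = 0.489, y = 0.288

x_B = 0.133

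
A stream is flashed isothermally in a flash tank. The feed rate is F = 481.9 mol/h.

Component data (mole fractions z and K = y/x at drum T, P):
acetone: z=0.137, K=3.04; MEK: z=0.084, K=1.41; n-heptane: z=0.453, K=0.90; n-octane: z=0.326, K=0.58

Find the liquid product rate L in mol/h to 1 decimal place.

L = 336.3 mol/h

Iterate (Newton) starting at ψ = 0.5:
  ψ = 0.500: g = -0.0541, g' = -0.247 → ψ = 0.281
  ψ = 0.281: g = 0.0067, g' = -0.321 → ψ = 0.302
Converged at ψ = 0.302.
Then V = ψ·F = 0.3022·481.9 = 145.6 mol/h and L = F − V = 336.3 mol/h.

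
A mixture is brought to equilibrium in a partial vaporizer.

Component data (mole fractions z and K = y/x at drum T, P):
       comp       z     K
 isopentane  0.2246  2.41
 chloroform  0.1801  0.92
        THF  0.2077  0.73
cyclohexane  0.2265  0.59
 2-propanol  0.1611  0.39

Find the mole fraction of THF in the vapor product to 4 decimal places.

y_THF = 0.1562

Rachford–Rice: g(β) = Σ zᵢ(Kᵢ−1)/(1+β(Kᵢ−1)) = 0.
Check two-phase: ΣzᵢKᵢ = 1.0551 > 1 and Σzᵢ/Kᵢ = 1.3705 > 1, so g(0) = 0.0551 > 0 and g(1) = -0.3705 < 0.
Newton iteration, β⁰ = 0.54:
  β = 0.5400: g = -0.16673, g' = -0.3620 → β = 0.0795
  β = 0.0795: g = 0.01370, g' = -0.4849 → β = 0.1077
  β = 0.1077: g = 0.00030, g' = -0.4641 → β = 0.1084
Converged at β = 0.1084.
Compositions from xᵢ = zᵢ/(1+β(Kᵢ−1)), yᵢ = Kᵢxᵢ:
  isopentane: x = 0.1948, y = 0.4695
  chloroform: x = 0.1817, y = 0.1671
  THF: x = 0.2140, y = 0.1562
  cyclohexane: x = 0.2370, y = 0.1398
  2-propanol: x = 0.1725, y = 0.0673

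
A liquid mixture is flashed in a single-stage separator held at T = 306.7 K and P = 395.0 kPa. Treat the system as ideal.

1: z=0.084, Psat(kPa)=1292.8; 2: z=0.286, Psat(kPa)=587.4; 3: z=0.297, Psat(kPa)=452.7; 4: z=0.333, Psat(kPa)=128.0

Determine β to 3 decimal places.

Raoult's law: Kᵢ = Pᵢˢᵃᵗ/P = Pᵢˢᵃᵗ/395.0.
  K_1 = 1292.8/395.0 = 3.27291, K_2 = 587.4/395.0 = 1.48709, K_3 = 452.7/395.0 = 1.14608, K_4 = 128.0/395.0 = 0.32405
Material balance + equilibrium reduce to Σ zᵢ(Kᵢ−1)/(1+β(Kᵢ−1)) = 0.
Check two-phase: ΣzᵢKᵢ = 1.149 > 1 and Σzᵢ/Kᵢ = 1.505 > 1, so g(0) = 0.149 > 0 and g(1) = -0.505 < 0.
Iterate (Newton) starting at β = 0.5:
  β = 0.500: g = -0.0982, g' = -0.492 → β = 0.300
  β = 0.300: g = -0.0058, g' = -0.450 → β = 0.287
Converged at β = 0.287.

β = 0.287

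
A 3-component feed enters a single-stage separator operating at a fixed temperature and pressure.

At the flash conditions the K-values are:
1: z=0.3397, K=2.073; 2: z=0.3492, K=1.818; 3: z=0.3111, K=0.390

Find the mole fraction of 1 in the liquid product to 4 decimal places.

x_1 = 0.1831

Rachford–Rice: g(ψ) = Σ zᵢ(Kᵢ−1)/(1+ψ(Kᵢ−1)) = 0.
g(0) = ΣzᵢKᵢ − 1 = 0.4604 and g(1) = 1 − Σzᵢ/Kᵢ = -0.1536, so a root lies in (0, 1).
Newton–Raphson from ψ = 0.65:
  ψ = 0.6500: g = 0.08677, g' = -0.5532 → ψ = 0.8069
  ψ = 0.8069: g = -0.00627, g' = -0.6460 → ψ = 0.7972
  ψ = 0.7972: g = -0.00004, g' = -0.6378 → ψ = 0.7971
Converged at ψ = 0.7971.
Compositions from xᵢ = zᵢ/(1+ψ(Kᵢ−1)), yᵢ = Kᵢxᵢ:
  1: x = 0.1831, y = 0.3796
  2: x = 0.2114, y = 0.3843
  3: x = 0.6055, y = 0.2362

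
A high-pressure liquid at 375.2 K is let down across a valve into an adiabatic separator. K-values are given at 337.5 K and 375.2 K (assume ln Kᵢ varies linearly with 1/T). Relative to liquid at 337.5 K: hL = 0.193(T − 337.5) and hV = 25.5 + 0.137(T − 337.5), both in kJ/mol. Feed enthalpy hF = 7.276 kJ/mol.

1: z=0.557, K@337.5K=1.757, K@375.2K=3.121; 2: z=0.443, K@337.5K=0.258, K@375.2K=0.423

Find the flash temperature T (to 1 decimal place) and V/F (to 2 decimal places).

T = 341.3 K, V/F = 0.26

Adiabatic flash: solve Rachford–Rice at each trial T, then check hF = ψ·hV(T) + (1−ψ)·hL(T).
  T = 337.5 K: K = (1.757, 0.258), RR gives ψ = 0.165, H_out = 4.219 kJ/mol
  T = 375.2 K: K = (3.121, 0.423), RR gives ψ = 0.756, H_out = 24.969 kJ/mol
  T = 356.4 K: K = (2.379, 0.335), RR gives ψ = 0.516, H_out = 16.268 kJ/mol
  T = 346.9 K: K = (2.051, 0.295), RR gives ψ = 0.369, H_out = 11.018 kJ/mol
  T = 342.2 K: K = (1.901, 0.276), RR gives ψ = 0.277, H_out = 7.909 kJ/mol
  T = 339.9 K: K = (1.829, 0.267), RR gives ψ = 0.226, H_out = 6.193 kJ/mol
  T = 341.0 K: K = (1.863, 0.271), RR gives ψ = 0.251, H_out = 7.033 kJ/mol
Linear interpolation between T = 341.0 (H_out = 7.033) and T = 342.2 (H_out = 7.909) on hF = 7.276 gives T ≈ 341.3 K, at which ψ = 0.26.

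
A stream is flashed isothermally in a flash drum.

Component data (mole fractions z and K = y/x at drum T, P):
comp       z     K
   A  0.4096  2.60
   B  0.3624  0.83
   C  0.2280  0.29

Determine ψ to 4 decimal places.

ψ = 0.5742

Newton iteration, ψ⁰ = 0.43:
  ψ = 0.4300: g = 0.08876, g' = -0.6184 → ψ = 0.5735
  ψ = 0.5735: g = 0.00040, g' = -0.6251 → ψ = 0.5742
Converged at ψ = 0.5742.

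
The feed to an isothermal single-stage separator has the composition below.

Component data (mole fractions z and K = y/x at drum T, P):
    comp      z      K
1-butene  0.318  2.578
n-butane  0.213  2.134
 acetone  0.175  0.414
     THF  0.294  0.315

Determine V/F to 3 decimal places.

V/F = 0.479

Material balance + equilibrium reduce to Σ zᵢ(Kᵢ−1)/(1+V/F(Kᵢ−1)) = 0.
g(0) = ΣzᵢKᵢ − 1 = 0.439 and g(1) = 1 − Σzᵢ/Kᵢ = -0.579, so a root lies in (0, 1).
Newton iteration, V/F⁰ = 0.43:
  V/F = 0.430: g = 0.0387, g' = -0.789 → V/F = 0.479
Converged at V/F = 0.479.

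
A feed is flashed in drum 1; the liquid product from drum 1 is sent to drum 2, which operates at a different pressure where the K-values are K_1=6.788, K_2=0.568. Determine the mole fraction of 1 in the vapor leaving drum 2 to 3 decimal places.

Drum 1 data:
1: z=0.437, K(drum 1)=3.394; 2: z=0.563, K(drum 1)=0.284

y_1 (drum 2) = 0.471

Drum 1:
Material balance + equilibrium reduce to Σ zᵢ(Kᵢ−1)/(1+ψ₁(Kᵢ−1)) = 0.
Feasibility: ΣzᵢKᵢ = 1.643, Σzᵢ/Kᵢ = 2.111 — both > 1, two phases present.
Newton–Raphson from ψ₁ = 0.41:
  ψ₁ = 0.410: g = -0.0427, g' = -1.216 → ψ₁ = 0.375
Converged at ψ₁ = 0.375.
Drum-1 compositions:
  1: x = 0.230, y = 0.781
  2: x = 0.770, y = 0.219
Drum-2 feed = drum-1 liquid: z₂ = (0.2302, 0.7698).
Drum 2:
Rachford–Rice: g(ψ₂) = Σ zᵢ(Kᵢ−1)/(1+ψ₂(Kᵢ−1)) = 0.
Feasibility: ΣzᵢKᵢ = 2.000, Σzᵢ/Kᵢ = 1.389 — both > 1, two phases present.
Binary case is linear: z₁(K₁−1)(1+ψ₂(K₂−1)) + z₂(K₂−1)(1+ψ₂(K₁−1)) = 0
⇒ ψ₂ = [z₁(K₁−1)+z₂(K₂−1)] / [−(K₁−1)(K₂−1)] = 1.0000/2.5004 = 0.400
  1: x = 0.069, y = 0.471
  2: x = 0.931, y = 0.529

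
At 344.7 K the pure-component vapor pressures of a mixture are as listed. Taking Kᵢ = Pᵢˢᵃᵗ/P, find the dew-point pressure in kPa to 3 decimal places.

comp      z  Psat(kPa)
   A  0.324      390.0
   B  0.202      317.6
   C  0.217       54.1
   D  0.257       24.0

At the dew point ψ → 1, so Σzᵢ/Kᵢ = 1 with Kᵢ = Pᵢˢᵃᵗ/P ⇒ 1/P = Σzᵢ/Pᵢˢᵃᵗ.
1/P = 0.324/390.0 + 0.202/317.6 + 0.217/54.1 + 0.257/24.0 = 0.016186 ⇒ P = 61.781 kPa

Pdew = 61.781 kPa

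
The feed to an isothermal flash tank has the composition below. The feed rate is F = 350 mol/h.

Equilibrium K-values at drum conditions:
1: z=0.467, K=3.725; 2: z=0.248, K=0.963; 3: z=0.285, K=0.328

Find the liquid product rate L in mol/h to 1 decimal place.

Material balance + equilibrium reduce to Σ zᵢ(Kᵢ−1)/(1+ψ(Kᵢ−1)) = 0.
g(0) = ΣzᵢKᵢ − 1 = 1.072 and g(1) = 1 − Σzᵢ/Kᵢ = -0.252, so a root lies in (0, 1).
Newton iteration, ψ⁰ = 0.5:
  ψ = 0.500: g = 0.2409, g' = -0.914 → ψ = 0.764
  ψ = 0.764: g = 0.0102, g' = -0.909 → ψ = 0.775
Converged at ψ = 0.775.
Then V = ψ·F = 0.7748·350 = 271.2 mol/h and L = F − V = 78.8 mol/h.

L = 78.8 mol/h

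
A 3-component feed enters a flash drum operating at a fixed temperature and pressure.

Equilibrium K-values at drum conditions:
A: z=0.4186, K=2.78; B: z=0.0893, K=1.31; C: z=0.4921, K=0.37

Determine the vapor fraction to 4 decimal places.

Material balance + equilibrium reduce to Σ zᵢ(Kᵢ−1)/(1+ψ(Kᵢ−1)) = 0.
Feasibility: ΣzᵢKᵢ = 1.4628, Σzᵢ/Kᵢ = 1.5487 — both > 1, two phases present.
Newton–Raphson from ψ = 0.5:
  ψ = 0.5000: g = -0.03438, g' = -0.7940 → ψ = 0.4567
Converged at ψ = 0.4567.

ψ = 0.4567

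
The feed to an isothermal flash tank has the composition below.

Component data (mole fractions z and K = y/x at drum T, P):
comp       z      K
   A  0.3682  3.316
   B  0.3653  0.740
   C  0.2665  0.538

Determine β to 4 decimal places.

β = 0.7619

Newton iteration, β⁰ = 0.5:
  β = 0.5000: g = 0.12588, g' = -0.5529 → β = 0.7277
  β = 0.7277: g = 0.01495, g' = -0.4405 → β = 0.7616
  β = 0.7616: g = 0.00014, g' = -0.4323 → β = 0.7619
Converged at β = 0.7619.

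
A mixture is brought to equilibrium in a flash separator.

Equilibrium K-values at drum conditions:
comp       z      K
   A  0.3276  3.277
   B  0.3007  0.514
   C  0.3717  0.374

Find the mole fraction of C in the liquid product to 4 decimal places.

Newton iteration, β⁰ = 0.5:
  β = 0.5000: g = -0.18293, g' = -0.8040 → β = 0.2725
  β = 0.2725: g = 0.01137, g' = -0.9530 → β = 0.2844
  β = 0.2844: g = 0.00010, g' = -0.9370 → β = 0.2845
Converged at β = 0.2845.
Compositions from xᵢ = zᵢ/(1+β(Kᵢ−1)), yᵢ = Kᵢxᵢ:
  A: x = 0.1988, y = 0.6515
  B: x = 0.3489, y = 0.1794
  C: x = 0.4522, y = 0.1691

x_C = 0.4522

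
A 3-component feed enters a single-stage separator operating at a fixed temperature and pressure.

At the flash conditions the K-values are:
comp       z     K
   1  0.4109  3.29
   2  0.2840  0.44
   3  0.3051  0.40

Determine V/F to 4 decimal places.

Newton iteration, V/F⁰ = 0.49:
  V/F = 0.4900: g = -0.03507, g' = -0.8680 → V/F = 0.4496
  V/F = 0.4496: g = 0.00038, g' = -0.8882 → V/F = 0.4500
Converged at V/F = 0.4500.

V/F = 0.4500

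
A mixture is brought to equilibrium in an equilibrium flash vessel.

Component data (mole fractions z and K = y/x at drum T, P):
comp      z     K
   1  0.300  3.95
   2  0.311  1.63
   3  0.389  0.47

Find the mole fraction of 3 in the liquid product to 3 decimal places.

Let β = V/F and solve Σ zᵢ(Kᵢ−1)/(1+β(Kᵢ−1)) = 0.
g(0) = ΣzᵢKᵢ − 1 = 0.875 and g(1) = 1 − Σzᵢ/Kᵢ = -0.094, so a root lies in (0, 1).
Newton iteration, β⁰ = 0.5:
  β = 0.500: g = 0.2261, g' = -0.700 → β = 0.823
  β = 0.823: g = 0.0215, g' = -0.619 → β = 0.858
Converged at β = 0.858.
Compositions from xᵢ = zᵢ/(1+β(Kᵢ−1)), yᵢ = Kᵢxᵢ:
  1: x = 0.085, y = 0.336
  2: x = 0.202, y = 0.329
  3: x = 0.713, y = 0.335

x_3 = 0.713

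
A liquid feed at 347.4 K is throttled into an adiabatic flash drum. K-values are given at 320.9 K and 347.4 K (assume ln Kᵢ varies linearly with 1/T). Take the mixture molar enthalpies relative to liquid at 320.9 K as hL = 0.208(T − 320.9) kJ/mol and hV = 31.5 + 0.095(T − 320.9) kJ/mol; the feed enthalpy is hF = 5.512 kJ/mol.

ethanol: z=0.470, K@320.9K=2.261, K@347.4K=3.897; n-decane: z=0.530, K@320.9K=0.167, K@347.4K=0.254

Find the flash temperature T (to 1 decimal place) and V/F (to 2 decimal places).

T = 322.2 K, V/F = 0.17

Adiabatic flash: solve Rachford–Rice at each trial T, then check hF = ψ·hV(T) + (1−ψ)·hL(T).
  T = 320.9 K: K = (2.261, 0.167), RR gives ψ = 0.144, H_out = 4.534 kJ/mol
  T = 347.4 K: K = (3.897, 0.254), RR gives ψ = 0.447, H_out = 18.256 kJ/mol
  T = 334.1 K: K = (2.997, 0.208), RR gives ψ = 0.328, H_out = 12.580 kJ/mol
  T = 327.5 K: K = (2.611, 0.187), RR gives ψ = 0.249, H_out = 9.023 kJ/mol
  T = 324.2 K: K = (2.431, 0.177), RR gives ψ = 0.201, H_out = 6.928 kJ/mol
  T = 322.5 K: K = (2.342, 0.172), RR gives ψ = 0.173, H_out = 5.738 kJ/mol
Linear interpolation between T = 320.9 (H_out = 4.534) and T = 322.5 (H_out = 5.738) on hF = 5.512 gives T ≈ 322.2 K, at which ψ = 0.17.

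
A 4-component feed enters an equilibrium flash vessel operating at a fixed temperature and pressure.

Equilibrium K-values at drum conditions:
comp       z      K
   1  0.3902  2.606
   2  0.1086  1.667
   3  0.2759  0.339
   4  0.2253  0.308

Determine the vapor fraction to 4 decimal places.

ψ = 0.3702

Rachford–Rice: g(ψ) = Σ zᵢ(Kᵢ−1)/(1+ψ(Kᵢ−1)) = 0.
g(0) = ΣzᵢKᵢ − 1 = 0.3608 and g(1) = 1 − Σzᵢ/Kᵢ = -0.7602, so a root lies in (0, 1).
Newton iteration, ψ⁰ = 0.5:
  ψ = 0.5000: g = -0.10890, g' = -0.8579 → ψ = 0.3731
  ψ = 0.3731: g = -0.00235, g' = -0.8329 → ψ = 0.3702
Converged at ψ = 0.3702.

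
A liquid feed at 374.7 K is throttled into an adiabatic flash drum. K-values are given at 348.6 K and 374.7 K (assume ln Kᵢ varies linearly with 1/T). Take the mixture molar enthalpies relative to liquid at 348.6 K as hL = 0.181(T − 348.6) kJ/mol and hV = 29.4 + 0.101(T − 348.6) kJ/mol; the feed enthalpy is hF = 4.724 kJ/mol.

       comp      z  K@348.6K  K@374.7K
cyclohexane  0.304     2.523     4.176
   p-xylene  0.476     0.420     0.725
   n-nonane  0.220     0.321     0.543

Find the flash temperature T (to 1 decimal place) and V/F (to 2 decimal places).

T = 353.0 K, V/F = 0.14

Adiabatic flash: solve Rachford–Rice at each trial T, then check hF = ψ·hV(T) + (1−ψ)·hL(T).
  T = 348.6 K: K = (2.523, 0.420, 0.321), RR gives ψ = 0.040, H_out = 1.183 kJ/mol
  T = 374.7 K: K = (4.176, 0.725, 0.543), RR gives ψ = 0.677, H_out = 23.218 kJ/mol
  T = 361.6 K: K = (3.272, 0.557, 0.421), RR gives ψ = 0.317, H_out = 11.345 kJ/mol
  T = 355.1 K: K = (2.880, 0.485, 0.369), RR gives ψ = 0.180, H_out = 6.375 kJ/mol
  T = 351.9 K: K = (2.700, 0.452, 0.345), RR gives ψ = 0.113, H_out = 3.882 kJ/mol
  T = 353.5 K: K = (2.789, 0.468, 0.356), RR gives ψ = 0.147, H_out = 5.139 kJ/mol
Linear interpolation between T = 351.9 (H_out = 3.882) and T = 353.5 (H_out = 5.139) on hF = 4.724 gives T ≈ 353.0 K, at which ψ = 0.14.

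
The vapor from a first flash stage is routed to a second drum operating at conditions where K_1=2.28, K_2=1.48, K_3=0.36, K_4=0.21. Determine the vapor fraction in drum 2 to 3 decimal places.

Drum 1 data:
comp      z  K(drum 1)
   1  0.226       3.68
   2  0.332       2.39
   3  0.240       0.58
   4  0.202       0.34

Drum 1:
Iterate (Newton) starting at ψ₁ = 0.6:
  ψ₁ = 0.600: g = 0.1284, g' = -0.746 → ψ₁ = 0.772
  ψ₁ = 0.772: g = -0.0010, g' = -0.780 → ψ₁ = 0.771
Converged at ψ₁ = 0.771.
Drum-1 compositions:
  1: x = 0.074, y = 0.271
  2: x = 0.160, y = 0.383
  3: x = 0.355, y = 0.206
  4: x = 0.411, y = 0.140
Drum-2 feed = drum-1 vapor: z₂ = (0.2713, 0.3831, 0.2058, 0.1398).
Drum 2:
Material balance + equilibrium reduce to Σ zᵢ(Kᵢ−1)/(1+ψ₂(Kᵢ−1)) = 0.
Check two-phase: ΣzᵢKᵢ = 1.289 > 1 and Σzᵢ/Kᵢ = 1.615 > 1, so g(0) = 0.289 > 0 and g(1) = -0.615 < 0.
Iterate (Newton) starting at ψ₂ = 0.63:
  ψ₂ = 0.630: g = -0.1071, g' = -0.771 → ψ₂ = 0.491
  ψ₂ = 0.491: g = -0.0104, g' = -0.638 → ψ₂ = 0.475
Converged at ψ₂ = 0.475.
  1: x = 0.169, y = 0.385
  2: x = 0.312, y = 0.462
  3: x = 0.296, y = 0.106
  4: x = 0.224, y = 0.047

V/F (drum 2) = 0.475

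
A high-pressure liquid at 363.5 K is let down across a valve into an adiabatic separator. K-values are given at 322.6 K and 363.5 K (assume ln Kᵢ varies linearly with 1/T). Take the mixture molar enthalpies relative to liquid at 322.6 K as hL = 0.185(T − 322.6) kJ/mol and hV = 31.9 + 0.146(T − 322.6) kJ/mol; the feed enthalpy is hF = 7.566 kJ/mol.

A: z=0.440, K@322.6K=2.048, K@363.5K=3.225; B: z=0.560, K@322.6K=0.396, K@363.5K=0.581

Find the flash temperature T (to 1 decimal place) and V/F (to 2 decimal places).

Adiabatic flash: solve Rachford–Rice at each trial T, then check hF = ψ·hV(T) + (1−ψ)·hL(T).
  T = 322.6 K: K = (2.048, 0.396), RR gives ψ = 0.194, H_out = 6.193 kJ/mol
  T = 363.5 K: K = (3.225, 0.581), RR gives ψ = 0.798, H_out = 31.763 kJ/mol
  T = 343.1 K: K = (2.606, 0.485), RR gives ψ = 0.506, H_out = 19.543 kJ/mol
  T = 332.9 K: K = (2.320, 0.440), RR gives ψ = 0.362, H_out = 13.296 kJ/mol
  T = 327.8 K: K = (2.183, 0.418), RR gives ψ = 0.283, H_out = 9.926 kJ/mol
  T = 325.2 K: K = (2.115, 0.407), RR gives ψ = 0.240, H_out = 8.104 kJ/mol
  T = 323.9 K: K = (2.081, 0.401), RR gives ψ = 0.217, H_out = 7.161 kJ/mol
Linear interpolation between T = 323.9 (H_out = 7.161) and T = 325.2 (H_out = 8.104) on hF = 7.566 gives T ≈ 324.5 K, at which ψ = 0.23.

T = 324.5 K, V/F = 0.23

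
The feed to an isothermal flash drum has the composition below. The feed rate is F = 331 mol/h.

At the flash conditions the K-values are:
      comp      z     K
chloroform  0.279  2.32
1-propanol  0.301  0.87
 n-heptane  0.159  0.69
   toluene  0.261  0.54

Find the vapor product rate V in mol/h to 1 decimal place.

Iterate (Newton) starting at V/F = 0.5:
  V/F = 0.500: g = -0.0342, g' = -0.297 → V/F = 0.385
  V/F = 0.385: g = 0.0013, g' = -0.321 → V/F = 0.389
Converged at V/F = 0.389.
Then V = V/F·F = 0.3885·331 = 128.6 mol/h and L = F − V = 202.4 mol/h.

V = 128.6 mol/h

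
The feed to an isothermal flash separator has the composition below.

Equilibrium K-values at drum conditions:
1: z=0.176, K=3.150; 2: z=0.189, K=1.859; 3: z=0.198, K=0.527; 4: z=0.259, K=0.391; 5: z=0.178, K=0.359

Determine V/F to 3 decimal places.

V/F = 0.186

Material balance + equilibrium reduce to Σ zᵢ(Kᵢ−1)/(1+V/F(Kᵢ−1)) = 0.
Feasibility: ΣzᵢKᵢ = 1.175, Σzᵢ/Kᵢ = 1.691 — both > 1, two phases present.
Iterate (Newton) starting at V/F = 0.36:
  V/F = 0.360: g = -0.1259, g' = -0.685 → V/F = 0.176
  V/F = 0.176: g = 0.0079, g' = -0.799 → V/F = 0.186
Converged at V/F = 0.186.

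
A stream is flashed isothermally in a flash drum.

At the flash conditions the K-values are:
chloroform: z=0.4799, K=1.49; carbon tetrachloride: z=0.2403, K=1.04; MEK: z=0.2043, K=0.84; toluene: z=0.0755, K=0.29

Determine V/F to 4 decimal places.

Material balance + equilibrium reduce to Σ zᵢ(Kᵢ−1)/(1+V/F(Kᵢ−1)) = 0.
g(0) = ΣzᵢKᵢ − 1 = 0.1585 and g(1) = 1 − Σzᵢ/Kᵢ = -0.0567, so a root lies in (0, 1).
Newton iteration, V/F⁰ = 0.5:
  V/F = 0.5000: g = 0.07966, g' = -0.1724 → V/F = 0.9622
  V/F = 0.9622: g = -0.03874, g' = -0.4399 → V/F = 0.8741
  V/F = 0.8741: g = -0.00537, g' = -0.3283 → V/F = 0.8577
  V/F = 0.8577: g = -0.00012, g' = -0.3134 → V/F = 0.8573
Converged at V/F = 0.8573.

V/F = 0.8573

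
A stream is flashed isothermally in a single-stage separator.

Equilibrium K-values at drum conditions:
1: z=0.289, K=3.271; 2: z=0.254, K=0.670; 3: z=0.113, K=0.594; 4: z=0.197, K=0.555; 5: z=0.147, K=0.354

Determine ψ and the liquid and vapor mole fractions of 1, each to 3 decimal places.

ψ = 0.337, x_1 = 0.164, y_1 = 0.536

Let ψ = V/F and solve Σ zᵢ(Kᵢ−1)/(1+ψ(Kᵢ−1)) = 0.
g(0) = ΣzᵢKᵢ − 1 = 0.344 and g(1) = 1 − Σzᵢ/Kᵢ = -0.428, so a root lies in (0, 1).
Iterate (Newton) starting at ψ = 0.38:
  ψ = 0.380: g = -0.0292, g' = -0.656 → ψ = 0.336
  ψ = 0.336: g = 0.0008, g' = -0.694 → ψ = 0.337
Converged at ψ = 0.337.
Compositions from xᵢ = zᵢ/(1+ψ(Kᵢ−1)), yᵢ = Kᵢxᵢ:
  1: x = 0.164, y = 0.536
  2: x = 0.286, y = 0.191
  3: x = 0.131, y = 0.078
  4: x = 0.232, y = 0.129
  5: x = 0.188, y = 0.067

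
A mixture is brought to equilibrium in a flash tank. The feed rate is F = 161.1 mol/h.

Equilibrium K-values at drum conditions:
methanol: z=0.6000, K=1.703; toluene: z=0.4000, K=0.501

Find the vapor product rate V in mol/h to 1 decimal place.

Rachford–Rice: g(β) = Σ zᵢ(Kᵢ−1)/(1+β(Kᵢ−1)) = 0.
Check two-phase: ΣzᵢKᵢ = 1.2222 > 1 and Σzᵢ/Kᵢ = 1.1507 > 1, so g(0) = 0.2222 > 0 and g(1) = -0.1507 < 0.
Newton iteration, β⁰ = 0.37:
  β = 0.3700: g = 0.08994, g' = -0.3366 → β = 0.6372
  β = 0.6372: g = -0.00135, g' = -0.3556 → β = 0.6334
Converged at β = 0.6334.
Then V = β·F = 0.6334·161.1 = 102.0 mol/h and L = F − V = 59.1 mol/h.

V = 102.0 mol/h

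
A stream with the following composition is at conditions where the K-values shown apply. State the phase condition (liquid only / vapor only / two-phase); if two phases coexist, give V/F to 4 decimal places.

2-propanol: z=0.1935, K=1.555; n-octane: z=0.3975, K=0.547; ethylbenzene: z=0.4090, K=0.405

liquid only

ΣzᵢKᵢ = 0.6840; Σzᵢ/Kᵢ = 1.8610.
Since ΣzᵢKᵢ < 1 the mixture is below its bubble point — single liquid phase.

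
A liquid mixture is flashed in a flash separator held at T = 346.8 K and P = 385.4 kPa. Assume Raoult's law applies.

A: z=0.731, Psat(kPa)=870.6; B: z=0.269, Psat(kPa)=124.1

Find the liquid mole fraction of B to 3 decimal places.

x_B = 0.650

Raoult's law: Kᵢ = Pᵢˢᵃᵗ/P = Pᵢˢᵃᵗ/385.4.
  K_A = 870.6/385.4 = 2.25895, K_B = 124.1/385.4 = 0.32200
Rachford–Rice: g(β) = Σ zᵢ(Kᵢ−1)/(1+β(Kᵢ−1)) = 0.
Feasibility: ΣzᵢKᵢ = 1.738, Σzᵢ/Kᵢ = 1.159 — both > 1, two phases present.
Binary case is linear: z₁(K₁−1)(1+β(K₂−1)) + z₂(K₂−1)(1+β(K₁−1)) = 0
⇒ β = [z₁(K₁−1)+z₂(K₂−1)] / [−(K₁−1)(K₂−1)] = 0.7379/0.8536 = 0.865
Compositions from xᵢ = zᵢ/(1+β(Kᵢ−1)), yᵢ = Kᵢxᵢ:
  A: x = 0.350, y = 0.791
  B: x = 0.650, y = 0.209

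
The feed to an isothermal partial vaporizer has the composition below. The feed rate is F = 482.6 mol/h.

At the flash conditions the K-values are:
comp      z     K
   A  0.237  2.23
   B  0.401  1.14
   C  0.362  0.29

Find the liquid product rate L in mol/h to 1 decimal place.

Let ψ = V/F and solve Σ zᵢ(Kᵢ−1)/(1+ψ(Kᵢ−1)) = 0.
Check two-phase: ΣzᵢKᵢ = 1.091 > 1 and Σzᵢ/Kᵢ = 1.706 > 1, so g(0) = 0.091 > 0 and g(1) = -0.706 < 0.
Newton iteration, ψ⁰ = 0.5:
  ψ = 0.500: g = -0.1655, g' = -0.583 → ψ = 0.216
  ψ = 0.216: g = -0.0188, g' = -0.486 → ψ = 0.177
Converged at ψ = 0.177.
Then V = ψ·F = 0.1774·482.6 = 85.6 mol/h and L = F − V = 397.0 mol/h.

L = 397.0 mol/h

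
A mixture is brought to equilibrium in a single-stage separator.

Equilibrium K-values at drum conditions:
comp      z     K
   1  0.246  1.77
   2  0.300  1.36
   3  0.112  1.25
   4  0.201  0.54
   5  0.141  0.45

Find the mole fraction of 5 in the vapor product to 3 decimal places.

Material balance + equilibrium reduce to Σ zᵢ(Kᵢ−1)/(1+β(Kᵢ−1)) = 0.
Check two-phase: ΣzᵢKᵢ = 1.155 > 1 and Σzᵢ/Kᵢ = 1.135 > 1, so g(0) = 0.155 > 0 and g(1) = -0.135 < 0.
Iterate (Newton) starting at β = 0.5:
  β = 0.500: g = 0.0261, g' = -0.262 → β = 0.600
  β = 0.600: g = -0.0006, g' = -0.276 → β = 0.597
Converged at β = 0.597.
Compositions from xᵢ = zᵢ/(1+β(Kᵢ−1)), yᵢ = Kᵢxᵢ:
  1: x = 0.168, y = 0.298
  2: x = 0.247, y = 0.336
  3: x = 0.097, y = 0.122
  4: x = 0.277, y = 0.150
  5: x = 0.210, y = 0.094

y_5 = 0.094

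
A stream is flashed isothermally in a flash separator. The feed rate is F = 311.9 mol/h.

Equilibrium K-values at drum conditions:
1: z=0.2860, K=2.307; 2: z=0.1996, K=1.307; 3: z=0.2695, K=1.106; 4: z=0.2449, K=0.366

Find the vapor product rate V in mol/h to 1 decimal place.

Material balance + equilibrium reduce to Σ zᵢ(Kᵢ−1)/(1+β(Kᵢ−1)) = 0.
Feasibility: ΣzᵢKᵢ = 1.3084, Σzᵢ/Kᵢ = 1.1895 — both > 1, two phases present.
Newton iteration, β⁰ = 0.66:
  β = 0.6600: g = 0.01136, g' = -0.4475 → β = 0.6854
  β = 0.6854: g = -0.00015, g' = -0.4593 → β = 0.6851
Converged at β = 0.6851.
Then V = β·F = 0.6851·311.9 = 213.7 mol/h and L = F − V = 98.2 mol/h.

V = 213.7 mol/h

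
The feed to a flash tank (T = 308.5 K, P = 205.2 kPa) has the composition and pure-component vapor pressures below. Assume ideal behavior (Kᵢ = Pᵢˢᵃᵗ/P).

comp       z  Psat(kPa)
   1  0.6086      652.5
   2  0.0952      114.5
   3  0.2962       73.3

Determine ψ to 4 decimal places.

Raoult's law: Kᵢ = Pᵢˢᵃᵗ/P = Pᵢˢᵃᵗ/205.2.
  K_1 = 652.5/205.2 = 3.179825, K_2 = 114.5/205.2 = 0.557992, K_3 = 73.3/205.2 = 0.357212
Rachford–Rice: g(ψ) = Σ zᵢ(Kᵢ−1)/(1+ψ(Kᵢ−1)) = 0.
Check two-phase: ΣzᵢKᵢ = 2.0942 > 1 and Σzᵢ/Kᵢ = 1.1912 > 1, so g(0) = 1.0942 > 0 and g(1) = -0.1912 < 0.
Newton iteration, ψ⁰ = 0.5:
  ψ = 0.5000: g = 0.30020, g' = -0.9585 → ψ = 0.8132
  ψ = 0.8132: g = 0.01388, g' = -0.9587 → ψ = 0.8277
  ψ = 0.8277: g = -0.00010, g' = -0.9728 → ψ = 0.8276
Converged at ψ = 0.8276.

ψ = 0.8276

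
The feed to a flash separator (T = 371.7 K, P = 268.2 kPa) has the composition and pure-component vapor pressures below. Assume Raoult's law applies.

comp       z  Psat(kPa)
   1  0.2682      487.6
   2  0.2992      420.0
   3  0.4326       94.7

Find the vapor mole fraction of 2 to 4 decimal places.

y_2 = 0.4120

Raoult's law: Kᵢ = Pᵢˢᵃᵗ/P = Pᵢˢᵃᵗ/268.2.
  K_1 = 487.6/268.2 = 1.818046, K_2 = 420.0/268.2 = 1.565996, K_3 = 94.7/268.2 = 0.353095
Material balance + equilibrium reduce to Σ zᵢ(Kᵢ−1)/(1+V/F(Kᵢ−1)) = 0.
g(0) = ΣzᵢKᵢ − 1 = 0.1089 and g(1) = 1 − Σzᵢ/Kᵢ = -0.5637, so a root lies in (0, 1).
Newton iteration, V/F⁰ = 0.47:
  V/F = 0.4700: g = -0.10988, g' = -0.5272 → V/F = 0.2616
  V/F = 0.2616: g = -0.00862, g' = -0.4568 → V/F = 0.2427
  V/F = 0.2427: g = -0.00003, g' = -0.4538 → V/F = 0.2426
Converged at V/F = 0.2426.
Compositions from xᵢ = zᵢ/(1+V/F(Kᵢ−1)), yᵢ = Kᵢxᵢ:
  1: x = 0.2238, y = 0.4068
  2: x = 0.2631, y = 0.4120
  3: x = 0.5131, y = 0.1812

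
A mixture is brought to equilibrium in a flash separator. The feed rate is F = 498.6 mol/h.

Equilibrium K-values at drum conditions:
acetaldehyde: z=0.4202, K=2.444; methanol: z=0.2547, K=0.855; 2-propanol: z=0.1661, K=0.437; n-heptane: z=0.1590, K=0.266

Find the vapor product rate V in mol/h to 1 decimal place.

Let β = V/F and solve Σ zᵢ(Kᵢ−1)/(1+β(Kᵢ−1)) = 0.
g(0) = ΣzᵢKᵢ − 1 = 0.3596 and g(1) = 1 − Σzᵢ/Kᵢ = -0.4477, so a root lies in (0, 1).
Iterate (Newton) starting at β = 0.5:
  β = 0.5000: g = -0.00198, g' = -0.6175 → β = 0.4968
Converged at β = 0.4968.
Then V = β·F = 0.4968·498.6 = 247.7 mol/h and L = F − V = 250.9 mol/h.

V = 247.7 mol/h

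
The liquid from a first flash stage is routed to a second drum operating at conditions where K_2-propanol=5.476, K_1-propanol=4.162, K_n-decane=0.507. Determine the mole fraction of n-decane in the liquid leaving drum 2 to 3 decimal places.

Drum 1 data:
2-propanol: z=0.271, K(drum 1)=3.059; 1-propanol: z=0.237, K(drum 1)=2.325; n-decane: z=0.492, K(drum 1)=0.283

x_n-decane (drum 2) = 0.883

Drum 1:
Newton–Raphson from ψ₁ = 0.6:
  ψ₁ = 0.600: g = -0.1945, g' = -1.138 → ψ₁ = 0.429
  ψ₁ = 0.429: g = -0.0130, g' = -1.021 → ψ₁ = 0.416
Converged at ψ₁ = 0.416.
Drum-1 compositions:
  2-propanol: x = 0.146, y = 0.446
  1-propanol: x = 0.153, y = 0.355
  n-decane: x = 0.701, y = 0.198
Drum-2 feed = drum-1 liquid: z₂ = (0.1459, 0.1527, 0.7013).
Drum 2:
Let ψ₂ = V/F and solve Σ zᵢ(Kᵢ−1)/(1+ψ₂(Kᵢ−1)) = 0.
Check two-phase: ΣzᵢKᵢ = 1.790 > 1 and Σzᵢ/Kᵢ = 1.447 > 1, so g(0) = 0.790 > 0 and g(1) = -0.447 < 0.
Iterate (Newton) starting at ψ₂ = 0.68:
  ψ₂ = 0.680: g = -0.2053, g' = -0.718 → ψ₂ = 0.394
  ψ₂ = 0.394: g = 0.0220, g' = -0.948 → ψ₂ = 0.418
Converged at ψ₂ = 0.418.
  2-propanol: x = 0.051, y = 0.278
  1-propanol: x = 0.066, y = 0.274
  n-decane: x = 0.883, y = 0.448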